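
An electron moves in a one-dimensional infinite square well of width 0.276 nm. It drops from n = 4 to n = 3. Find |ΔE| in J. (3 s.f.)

|ΔE| = 5.54×10^-18 J

E_1 = h²/(8m_eL²) = 7.909×10^-19 J.
|ΔE| = |4² − 3²|·E_1 = 7·7.909×10^-19 J = 5.54×10^-18 J.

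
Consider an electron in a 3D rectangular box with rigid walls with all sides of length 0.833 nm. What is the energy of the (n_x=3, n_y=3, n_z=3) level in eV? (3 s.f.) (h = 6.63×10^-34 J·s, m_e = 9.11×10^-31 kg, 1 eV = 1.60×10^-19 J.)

For a 3D rectangular well E = (h²/8m_e)·Σ n_i²/L_i² = (6.63×10^-34)²/(8·9.11×10^-31) · [3²/(0.833 nm)² + 3²/(0.833 nm)² + 3²/(0.833 nm)²].
Evaluating gives E = 2.347×10^-18 J = 14.7 eV.

E = 14.7 eV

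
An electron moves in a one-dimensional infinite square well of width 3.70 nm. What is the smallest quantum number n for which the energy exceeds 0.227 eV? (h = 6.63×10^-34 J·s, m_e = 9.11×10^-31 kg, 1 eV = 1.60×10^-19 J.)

E_1 = h²/(8m_eL²) = 4.406×10^-21 J = 0.02754 eV.
Need n² > 0.227/0.02754 = 8.243, i.e. n > 2.871.
The smallest integer satisfying this is n = 3.

n = 3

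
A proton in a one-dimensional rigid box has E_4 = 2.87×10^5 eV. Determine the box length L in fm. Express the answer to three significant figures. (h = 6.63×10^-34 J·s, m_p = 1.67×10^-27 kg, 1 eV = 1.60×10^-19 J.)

From E_n = n²h²/(8m_pL²), L = n·h/√(8m_pE_n).
E_4 = 2.87×10^5 eV = 4.592×10^-14 J, so L = 4·6.63×10^-34/√(8·1.67×10^-27·4.592×10^-14) = 1.07×10^-13 m = 107 fm.

L = 107 fm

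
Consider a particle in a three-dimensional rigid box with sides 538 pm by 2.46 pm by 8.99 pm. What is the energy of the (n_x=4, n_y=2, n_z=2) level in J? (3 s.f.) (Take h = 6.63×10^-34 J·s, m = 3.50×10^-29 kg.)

For a 3D rectangular well E = (h²/8m)·Σ n_i²/L_i² = (6.63×10^-34)²/(8·3.50×10^-29) · [4²/(538 pm)² + 2²/(2.46 pm)² + 2²/(8.99 pm)²].
Evaluating gives E = 1.12×10^-15 J.

E = 1.12×10^-15 J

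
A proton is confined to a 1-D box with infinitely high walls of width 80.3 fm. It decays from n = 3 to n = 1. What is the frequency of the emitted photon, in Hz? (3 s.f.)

f = 6.14×10^19 Hz

E_1 = h²/(8m_pL²) = 5.087×10^-15 J and ΔE = (3² − 1²)E_1 = 4.070×10^-14 J.
f = ΔE/h = 4.070×10^-14/6.626×10^-34 = 6.14×10^19 Hz.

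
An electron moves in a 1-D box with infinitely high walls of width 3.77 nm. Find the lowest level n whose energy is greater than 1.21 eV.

E_1 = h²/(8m_eL²) = 4.239×10^-21 J = 0.02646 eV.
Need n² > 1.21/0.02646 = 45.73, i.e. n > 6.762.
The smallest integer satisfying this is n = 7.

n = 7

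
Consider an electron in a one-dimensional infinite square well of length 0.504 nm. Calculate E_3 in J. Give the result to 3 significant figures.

E_3 = 2.13×10^-18 J

For an infinite well E_n = n²h²/(8m_eL²), so E_1 = h²/(8m_eL²) = (6.626×10^-34)²/(8·9.109×10^-31·(5.04×10^-10 m)²) = 2.372×10^-19 J.
Then E_3 = 3²·E_1 = 9·2.372×10^-19 J = 2.13×10^-18 J.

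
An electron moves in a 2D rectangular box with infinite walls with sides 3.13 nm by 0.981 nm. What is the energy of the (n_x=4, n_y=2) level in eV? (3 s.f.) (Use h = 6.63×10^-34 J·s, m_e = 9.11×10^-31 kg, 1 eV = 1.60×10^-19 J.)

For a 2D rectangular well E = (h²/8m_e)·Σ n_i²/L_i² = (6.63×10^-34)²/(8·9.11×10^-31) · [4²/(3.13 nm)² + 2²/(0.981 nm)²].
Evaluating gives E = 3.492×10^-19 J = 2.18 eV.

E = 2.18 eV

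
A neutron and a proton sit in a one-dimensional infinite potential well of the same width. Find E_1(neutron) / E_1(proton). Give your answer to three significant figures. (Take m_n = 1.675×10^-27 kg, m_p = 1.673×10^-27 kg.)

E_n ∝ 1/m at fixed n and L, so the ratio is m_p/m_n = 1.673×10^-27/1.675×10^-27 = 0.999.

0.999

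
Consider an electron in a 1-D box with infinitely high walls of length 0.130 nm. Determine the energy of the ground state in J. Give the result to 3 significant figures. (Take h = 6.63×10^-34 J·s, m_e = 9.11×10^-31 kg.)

E_1 = 3.57×10^-18 J

For an infinite well E_n = n²h²/(8m_eL²), so E_1 = h²/(8m_eL²) = (6.63×10^-34)²/(8·9.11×10^-31·(1.30×10^-10 m)²) = 3.569×10^-18 J.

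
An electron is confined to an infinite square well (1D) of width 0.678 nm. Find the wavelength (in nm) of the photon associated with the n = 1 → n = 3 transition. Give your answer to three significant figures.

E_1 = h²/(8m_eL²) = 1.311×10^-19 J, so ΔE = (3² − 1²)E_1 = 1.049×10^-18 J.
λ = hc/ΔE = (6.626×10^-34·2.998×10^8)/1.049×10^-18 = 1.89×10^-7 m = 189 nm.

λ = 189 nm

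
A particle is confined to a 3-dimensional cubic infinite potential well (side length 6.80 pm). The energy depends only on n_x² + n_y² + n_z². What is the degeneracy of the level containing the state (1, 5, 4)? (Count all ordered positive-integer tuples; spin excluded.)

The level has n_x² + n_y² + n_z² = 42. The ordered positive-integer solutions are (1, 4, 5), (1, 5, 4), (4, 1, 5), (4, 5, 1), (5, 1, 4), (5, 4, 1).
That gives 6 states.

degeneracy = 6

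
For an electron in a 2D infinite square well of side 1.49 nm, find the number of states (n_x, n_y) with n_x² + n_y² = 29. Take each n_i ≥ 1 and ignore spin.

degeneracy = 2

The level has n_x² + n_y² = 29. The ordered positive-integer solutions are (2, 5), (5, 2).
That gives 2 states.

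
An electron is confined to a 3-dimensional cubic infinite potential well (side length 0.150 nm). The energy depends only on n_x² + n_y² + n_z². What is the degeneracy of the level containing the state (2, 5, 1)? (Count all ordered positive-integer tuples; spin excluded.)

The level has n_x² + n_y² + n_z² = 30. The ordered positive-integer solutions are (1, 2, 5), (1, 5, 2), (2, 1, 5), (2, 5, 1), (5, 1, 2), (5, 2, 1).
That gives 6 states.

degeneracy = 6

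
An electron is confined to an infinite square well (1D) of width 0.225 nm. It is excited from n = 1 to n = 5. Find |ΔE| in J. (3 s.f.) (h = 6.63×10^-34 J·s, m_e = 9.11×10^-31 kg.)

|ΔE| = 2.86×10^-17 J

E_1 = h²/(8m_eL²) = 1.191×10^-18 J.
|ΔE| = |1² − 5²|·E_1 = 24·1.191×10^-18 J = 2.86×10^-17 J.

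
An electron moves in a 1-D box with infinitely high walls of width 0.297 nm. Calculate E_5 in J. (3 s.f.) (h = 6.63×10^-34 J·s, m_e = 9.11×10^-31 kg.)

E_5 = 1.71×10^-17 J

For an infinite well E_n = n²h²/(8m_eL²), so E_1 = h²/(8m_eL²) = (6.63×10^-34)²/(8·9.11×10^-31·(2.97×10^-10 m)²) = 6.838×10^-19 J.
Then E_5 = 5²·E_1 = 25·6.838×10^-19 J = 1.71×10^-17 J.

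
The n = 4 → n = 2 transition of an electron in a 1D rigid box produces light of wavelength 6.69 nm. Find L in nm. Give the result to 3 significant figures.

The photon carries ΔE = hc/λ = 6.626×10^-34·2.998×10^8/6.69×10^-9 m = 2.969×10^-17 J.
Since ΔE = (4² − 2²)E_1, E_1 = 2.474×10^-18 J, and L = h/√(8m_eE_1) = 1.56×10^-10 m = 0.156 nm.

L = 0.156 nm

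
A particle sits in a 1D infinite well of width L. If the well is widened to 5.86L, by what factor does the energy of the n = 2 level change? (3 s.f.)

E_n ∝ 1/L², so the energy scales by 1/5.86² = 0.0291.

0.0291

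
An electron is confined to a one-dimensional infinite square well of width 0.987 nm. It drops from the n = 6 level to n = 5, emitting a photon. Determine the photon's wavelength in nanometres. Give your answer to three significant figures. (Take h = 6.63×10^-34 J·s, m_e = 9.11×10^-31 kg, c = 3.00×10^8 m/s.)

λ = 292 nm

E_1 = h²/(8m_eL²) = 6.191×10^-20 J, so ΔE = (6² − 5²)E_1 = 6.810×10^-19 J.
λ = hc/ΔE = (6.63×10^-34·3.00×10^8)/6.810×10^-19 = 2.92×10^-7 m = 292 nm.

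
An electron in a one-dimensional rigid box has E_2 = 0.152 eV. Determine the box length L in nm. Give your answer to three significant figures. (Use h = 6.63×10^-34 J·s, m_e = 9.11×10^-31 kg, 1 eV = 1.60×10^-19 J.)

From E_n = n²h²/(8m_eL²), L = n·h/√(8m_eE_n).
E_2 = 0.152 eV = 2.432×10^-20 J, so L = 2·6.63×10^-34/√(8·9.11×10^-31·2.432×10^-20) = 3.15×10^-9 m = 3.15 nm.

L = 3.15 nm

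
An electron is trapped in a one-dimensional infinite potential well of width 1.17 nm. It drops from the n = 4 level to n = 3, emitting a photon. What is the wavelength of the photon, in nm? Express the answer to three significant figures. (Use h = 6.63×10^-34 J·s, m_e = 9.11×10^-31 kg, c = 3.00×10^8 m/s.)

E_1 = h²/(8m_eL²) = 4.406×10^-20 J, so ΔE = (4² − 3²)E_1 = 3.084×10^-19 J.
λ = hc/ΔE = (6.63×10^-34·3.00×10^8)/3.084×10^-19 = 6.45×10^-7 m = 645 nm.

λ = 645 nm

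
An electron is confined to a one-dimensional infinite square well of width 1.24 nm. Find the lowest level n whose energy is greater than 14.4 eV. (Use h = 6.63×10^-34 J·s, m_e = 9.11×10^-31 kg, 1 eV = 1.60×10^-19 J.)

n = 8

E_1 = h²/(8m_eL²) = 3.923×10^-20 J = 0.2452 eV.
Need n² > 14.4/0.2452 = 58.73, i.e. n > 7.664.
The smallest integer satisfying this is n = 8.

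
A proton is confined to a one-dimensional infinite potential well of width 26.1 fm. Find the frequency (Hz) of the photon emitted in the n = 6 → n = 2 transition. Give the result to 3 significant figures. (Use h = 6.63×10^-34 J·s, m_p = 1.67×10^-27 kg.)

E_1 = h²/(8m_pL²) = 4.830×10^-14 J and ΔE = (6² − 2²)E_1 = 1.546×10^-12 J.
f = ΔE/h = 1.546×10^-12/6.63×10^-34 = 2.33×10^21 Hz.

f = 2.33×10^21 Hz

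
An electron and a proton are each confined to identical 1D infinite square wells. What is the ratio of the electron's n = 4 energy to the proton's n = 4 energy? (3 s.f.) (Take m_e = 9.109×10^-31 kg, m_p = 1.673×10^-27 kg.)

E_n ∝ 1/m at fixed n and L, so the ratio is m_p/m_e = 1.673×10^-27/9.109×10^-31 = 1.84×10^3.

1.84×10^3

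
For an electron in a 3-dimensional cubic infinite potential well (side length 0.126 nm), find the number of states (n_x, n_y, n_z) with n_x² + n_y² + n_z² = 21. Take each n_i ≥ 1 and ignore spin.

degeneracy = 6

The level has n_x² + n_y² + n_z² = 21. The ordered positive-integer solutions are (1, 2, 4), (1, 4, 2), (2, 1, 4), (2, 4, 1), (4, 1, 2), (4, 2, 1).
That gives 6 states.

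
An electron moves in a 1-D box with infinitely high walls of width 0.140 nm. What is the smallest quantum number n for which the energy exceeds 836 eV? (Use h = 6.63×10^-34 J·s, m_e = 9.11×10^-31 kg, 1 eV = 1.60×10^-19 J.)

n = 7

E_1 = h²/(8m_eL²) = 3.077×10^-18 J = 19.23 eV.
Need n² > 836/19.23 = 43.47, i.e. n > 6.593.
The smallest integer satisfying this is n = 7.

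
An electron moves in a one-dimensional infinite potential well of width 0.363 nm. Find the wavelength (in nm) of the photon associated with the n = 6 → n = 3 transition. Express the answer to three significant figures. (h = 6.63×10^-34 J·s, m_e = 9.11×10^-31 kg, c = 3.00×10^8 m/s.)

E_1 = h²/(8m_eL²) = 4.577×10^-19 J, so ΔE = (6² − 3²)E_1 = 1.236×10^-17 J.
λ = hc/ΔE = (6.63×10^-34·3.00×10^8)/1.236×10^-17 = 1.61×10^-8 m = 16.1 nm.

λ = 16.1 nm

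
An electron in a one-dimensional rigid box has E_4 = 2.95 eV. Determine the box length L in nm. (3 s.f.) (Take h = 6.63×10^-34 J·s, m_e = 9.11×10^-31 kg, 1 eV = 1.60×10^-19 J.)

From E_n = n²h²/(8m_eL²), L = n·h/√(8m_eE_n).
E_4 = 2.95 eV = 4.720×10^-19 J, so L = 4·6.63×10^-34/√(8·9.11×10^-31·4.720×10^-19) = 1.43×10^-9 m = 1.43 nm.

L = 1.43 nm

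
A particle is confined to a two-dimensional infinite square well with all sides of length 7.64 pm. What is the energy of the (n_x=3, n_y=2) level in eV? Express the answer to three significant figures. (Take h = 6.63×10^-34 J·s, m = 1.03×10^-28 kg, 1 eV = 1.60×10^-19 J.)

E = 743 eV

For a 2D rectangular well E = (h²/8m)·Σ n_i²/L_i² = (6.63×10^-34)²/(8·1.03×10^-28) · [3²/(7.64 pm)² + 2²/(7.64 pm)²].
Evaluating gives E = 1.188×10^-16 J = 743 eV.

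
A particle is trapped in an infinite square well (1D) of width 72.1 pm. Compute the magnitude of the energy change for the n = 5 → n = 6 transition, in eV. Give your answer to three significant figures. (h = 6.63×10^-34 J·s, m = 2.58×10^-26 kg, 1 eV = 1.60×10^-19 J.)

E_1 = h²/(8mL²) = 4.097×10^-22 J.
|ΔE| = |5² − 6²|·E_1 = 11·4.097×10^-22 J = 4.507×10^-21 J = 0.0282 eV.

|ΔE| = 0.0282 eV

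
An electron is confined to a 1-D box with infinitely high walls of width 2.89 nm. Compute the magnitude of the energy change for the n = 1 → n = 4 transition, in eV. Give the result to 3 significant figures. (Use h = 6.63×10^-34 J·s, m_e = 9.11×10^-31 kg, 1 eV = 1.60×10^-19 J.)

E_1 = h²/(8m_eL²) = 7.221×10^-21 J.
|ΔE| = |1² − 4²|·E_1 = 15·7.221×10^-21 J = 1.083×10^-19 J = 0.677 eV.

|ΔE| = 0.677 eV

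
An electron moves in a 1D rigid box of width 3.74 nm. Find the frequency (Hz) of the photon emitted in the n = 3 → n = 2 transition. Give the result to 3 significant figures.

E_1 = h²/(8m_eL²) = 4.307×10^-21 J and ΔE = (3² − 2²)E_1 = 2.154×10^-20 J.
f = ΔE/h = 2.154×10^-20/6.626×10^-34 = 3.25×10^13 Hz.

f = 3.25×10^13 Hz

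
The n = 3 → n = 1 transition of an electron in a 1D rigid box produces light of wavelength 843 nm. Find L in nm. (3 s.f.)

L = 1.43 nm

The photon carries ΔE = hc/λ = 6.626×10^-34·2.998×10^8/8.43×10^-7 m = 2.356×10^-19 J.
Since ΔE = (3² − 1²)E_1, E_1 = 2.945×10^-20 J, and L = h/√(8m_eE_1) = 1.43×10^-9 m = 1.43 nm.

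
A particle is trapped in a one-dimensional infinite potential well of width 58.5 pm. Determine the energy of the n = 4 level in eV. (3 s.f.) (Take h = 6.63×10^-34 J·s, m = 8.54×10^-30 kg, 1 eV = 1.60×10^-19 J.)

E_4 = 188 eV

For an infinite well E_n = n²h²/(8mL²), so E_1 = h²/(8mL²) = (6.63×10^-34)²/(8·8.54×10^-30·(5.85×10^-11 m)²) = 1.880×10^-18 J.
Then E_4 = 4²·E_1 = 16·1.880×10^-18 J = 3.008×10^-17 J.
Converting, E_4 = 3.008×10^-17 J / (1.60×10^-19 J/eV) = 188 eV.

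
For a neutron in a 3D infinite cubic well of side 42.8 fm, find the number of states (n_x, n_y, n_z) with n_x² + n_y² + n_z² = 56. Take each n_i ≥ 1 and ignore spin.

The level has n_x² + n_y² + n_z² = 56. The ordered positive-integer solutions are (2, 4, 6), (2, 6, 4), (4, 2, 6), (4, 6, 2), (6, 2, 4), (6, 4, 2).
That gives 6 states.

degeneracy = 6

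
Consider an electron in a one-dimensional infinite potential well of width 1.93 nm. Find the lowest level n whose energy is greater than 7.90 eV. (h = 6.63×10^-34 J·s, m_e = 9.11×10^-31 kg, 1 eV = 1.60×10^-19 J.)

n = 9

E_1 = h²/(8m_eL²) = 1.619×10^-20 J = 0.1012 eV.
Need n² > 7.90/0.1012 = 78.06, i.e. n > 8.835.
The smallest integer satisfying this is n = 9.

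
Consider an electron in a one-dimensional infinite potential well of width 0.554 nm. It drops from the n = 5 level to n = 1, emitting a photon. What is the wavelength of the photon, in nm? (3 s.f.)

E_1 = h²/(8m_eL²) = 1.963×10^-19 J, so ΔE = (5² − 1²)E_1 = 4.711×10^-18 J.
λ = hc/ΔE = (6.626×10^-34·2.998×10^8)/4.711×10^-18 = 4.22×10^-8 m = 42.2 nm.

λ = 42.2 nm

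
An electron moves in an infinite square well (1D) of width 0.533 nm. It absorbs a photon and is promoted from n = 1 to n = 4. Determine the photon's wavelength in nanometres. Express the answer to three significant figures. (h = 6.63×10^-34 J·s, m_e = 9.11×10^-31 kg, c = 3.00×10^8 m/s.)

E_1 = h²/(8m_eL²) = 2.123×10^-19 J, so ΔE = (4² − 1²)E_1 = 3.184×10^-18 J.
λ = hc/ΔE = (6.63×10^-34·3.00×10^8)/3.184×10^-18 = 6.25×10^-8 m = 62.5 nm.

λ = 62.5 nm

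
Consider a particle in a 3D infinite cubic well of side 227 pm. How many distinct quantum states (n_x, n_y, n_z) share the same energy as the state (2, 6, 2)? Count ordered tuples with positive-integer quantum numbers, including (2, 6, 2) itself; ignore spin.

The level has n_x² + n_y² + n_z² = 44. The ordered positive-integer solutions are (2, 2, 6), (2, 6, 2), (6, 2, 2).
That gives 3 states.

degeneracy = 3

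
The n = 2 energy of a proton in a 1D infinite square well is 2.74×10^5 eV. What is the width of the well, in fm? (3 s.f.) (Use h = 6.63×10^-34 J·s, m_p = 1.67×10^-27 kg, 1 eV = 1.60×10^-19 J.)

From E_n = n²h²/(8m_pL²), L = n·h/√(8m_pE_n).
E_2 = 2.74×10^5 eV = 4.384×10^-14 J, so L = 2·6.63×10^-34/√(8·1.67×10^-27·4.384×10^-14) = 5.48×10^-14 m = 54.8 fm.

L = 54.8 fm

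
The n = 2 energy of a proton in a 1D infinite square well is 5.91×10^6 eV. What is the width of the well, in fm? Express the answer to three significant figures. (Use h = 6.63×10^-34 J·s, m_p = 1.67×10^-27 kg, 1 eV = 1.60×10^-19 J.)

L = 11.8 fm

From E_n = n²h²/(8m_pL²), L = n·h/√(8m_pE_n).
E_2 = 5.91×10^6 eV = 9.456×10^-13 J, so L = 2·6.63×10^-34/√(8·1.67×10^-27·9.456×10^-13) = 1.18×10^-14 m = 11.8 fm.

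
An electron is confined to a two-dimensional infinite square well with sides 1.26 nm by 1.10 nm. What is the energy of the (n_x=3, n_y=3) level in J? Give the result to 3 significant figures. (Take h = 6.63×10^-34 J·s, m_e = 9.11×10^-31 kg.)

For a 2D rectangular well E = (h²/8m_e)·Σ n_i²/L_i² = (6.63×10^-34)²/(8·9.11×10^-31) · [3²/(1.26 nm)² + 3²/(1.10 nm)²].
Evaluating gives E = 7.91×10^-19 J.

E = 7.91×10^-19 J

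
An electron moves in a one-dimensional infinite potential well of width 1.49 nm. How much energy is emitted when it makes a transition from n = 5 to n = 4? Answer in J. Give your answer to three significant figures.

|ΔE| = 2.44×10^-19 J

E_1 = h²/(8m_eL²) = 2.714×10^-20 J.
|ΔE| = |5² − 4²|·E_1 = 9·2.714×10^-20 J = 2.44×10^-19 J.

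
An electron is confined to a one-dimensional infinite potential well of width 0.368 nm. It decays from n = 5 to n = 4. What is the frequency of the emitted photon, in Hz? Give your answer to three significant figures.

f = 6.04×10^15 Hz

E_1 = h²/(8m_eL²) = 4.449×10^-19 J and ΔE = (5² − 4²)E_1 = 4.004×10^-18 J.
f = ΔE/h = 4.004×10^-18/6.626×10^-34 = 6.04×10^15 Hz.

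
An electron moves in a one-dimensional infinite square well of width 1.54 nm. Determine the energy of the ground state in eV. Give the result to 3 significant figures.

E_1 = 0.159 eV

For an infinite well E_n = n²h²/(8m_eL²), so E_1 = h²/(8m_eL²) = (6.626×10^-34)²/(8·9.109×10^-31·(1.54×10^-9 m)²) = 2.540×10^-20 J.
Converting, E_1 = 2.540×10^-20 J / (1.602×10^-19 J/eV) = 0.159 eV.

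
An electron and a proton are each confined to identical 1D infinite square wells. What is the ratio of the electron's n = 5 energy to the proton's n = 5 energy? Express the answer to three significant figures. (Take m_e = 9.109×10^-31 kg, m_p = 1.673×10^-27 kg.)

E_n ∝ 1/m at fixed n and L, so the ratio is m_p/m_e = 1.673×10^-27/9.109×10^-31 = 1.84×10^3.

1.84×10^3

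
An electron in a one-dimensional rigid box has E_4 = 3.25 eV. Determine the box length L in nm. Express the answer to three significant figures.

L = 1.36 nm

From E_n = n²h²/(8m_eL²), L = n·h/√(8m_eE_n).
E_4 = 3.25 eV = 5.206×10^-19 J, so L = 4·6.626×10^-34/√(8·9.109×10^-31·5.206×10^-19) = 1.36×10^-9 m = 1.36 nm.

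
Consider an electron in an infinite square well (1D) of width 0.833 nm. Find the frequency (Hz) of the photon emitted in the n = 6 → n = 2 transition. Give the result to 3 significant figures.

f = 4.19×10^15 Hz

E_1 = h²/(8m_eL²) = 8.683×10^-20 J and ΔE = (6² − 2²)E_1 = 2.779×10^-18 J.
f = ΔE/h = 2.779×10^-18/6.626×10^-34 = 4.19×10^15 Hz.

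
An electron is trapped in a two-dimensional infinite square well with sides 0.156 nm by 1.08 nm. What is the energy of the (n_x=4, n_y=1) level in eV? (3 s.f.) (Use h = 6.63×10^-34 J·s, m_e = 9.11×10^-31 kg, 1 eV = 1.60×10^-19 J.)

For a 2D rectangular well E = (h²/8m_e)·Σ n_i²/L_i² = (6.63×10^-34)²/(8·9.11×10^-31) · [4²/(0.156 nm)² + 1²/(1.08 nm)²].
Evaluating gives E = 3.971×10^-17 J = 248 eV.

E = 248 eV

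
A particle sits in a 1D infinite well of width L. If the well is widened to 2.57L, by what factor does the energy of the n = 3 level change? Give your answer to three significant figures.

0.151

E_n ∝ 1/L², so the energy scales by 1/2.57² = 0.151.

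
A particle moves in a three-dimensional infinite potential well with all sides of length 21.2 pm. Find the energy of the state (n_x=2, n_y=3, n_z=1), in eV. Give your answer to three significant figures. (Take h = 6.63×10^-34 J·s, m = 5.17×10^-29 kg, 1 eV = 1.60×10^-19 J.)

E = 207 eV

For a 3D rectangular well E = (h²/8m)·Σ n_i²/L_i² = (6.63×10^-34)²/(8·5.17×10^-29) · [2²/(21.2 pm)² + 3²/(21.2 pm)² + 1²/(21.2 pm)²].
Evaluating gives E = 3.311×10^-17 J = 207 eV.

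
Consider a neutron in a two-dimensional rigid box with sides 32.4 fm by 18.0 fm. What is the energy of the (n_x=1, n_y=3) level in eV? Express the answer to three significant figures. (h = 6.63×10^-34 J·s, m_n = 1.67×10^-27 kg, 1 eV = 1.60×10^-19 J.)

For a 2D rectangular well E = (h²/8m_n)·Σ n_i²/L_i² = (6.63×10^-34)²/(8·1.67×10^-27) · [1²/(32.4 fm)² + 3²/(18.0 fm)²].
Evaluating gives E = 9.453×10^-13 J = 5.91×10^6 eV.

E = 5.91×10^6 eV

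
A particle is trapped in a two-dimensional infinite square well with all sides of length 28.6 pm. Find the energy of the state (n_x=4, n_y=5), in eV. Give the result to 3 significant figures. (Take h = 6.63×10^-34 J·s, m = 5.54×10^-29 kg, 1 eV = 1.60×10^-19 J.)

For a 2D rectangular well E = (h²/8m)·Σ n_i²/L_i² = (6.63×10^-34)²/(8·5.54×10^-29) · [4²/(28.6 pm)² + 5²/(28.6 pm)²].
Evaluating gives E = 4.971×10^-17 J = 311 eV.

E = 311 eV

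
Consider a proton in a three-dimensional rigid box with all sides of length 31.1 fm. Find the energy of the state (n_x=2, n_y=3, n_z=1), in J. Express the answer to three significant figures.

E = 4.75×10^-13 J

For a 3D rectangular well E = (h²/8m_p)·Σ n_i²/L_i² = (6.626×10^-34)²/(8·1.673×10^-27) · [2²/(31.1 fm)² + 3²/(31.1 fm)² + 1²/(31.1 fm)²].
Evaluating gives E = 4.75×10^-13 J.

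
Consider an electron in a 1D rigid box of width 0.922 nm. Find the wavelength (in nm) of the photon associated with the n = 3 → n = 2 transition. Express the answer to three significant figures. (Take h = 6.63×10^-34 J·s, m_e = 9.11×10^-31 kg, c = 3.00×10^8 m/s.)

E_1 = h²/(8m_eL²) = 7.095×10^-20 J, so ΔE = (3² − 2²)E_1 = 3.547×10^-19 J.
λ = hc/ΔE = (6.63×10^-34·3.00×10^8)/3.547×10^-19 = 5.61×10^-7 m = 561 nm.

λ = 561 nm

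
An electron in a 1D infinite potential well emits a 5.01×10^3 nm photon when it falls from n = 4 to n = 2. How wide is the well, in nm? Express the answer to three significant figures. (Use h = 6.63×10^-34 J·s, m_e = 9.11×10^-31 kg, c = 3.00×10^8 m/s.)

The photon carries ΔE = hc/λ = 6.63×10^-34·3.00×10^8/5.01×10^-6 m = 3.970×10^-20 J.
Since ΔE = (4² − 2²)E_1, E_1 = 3.308×10^-21 J, and L = h/√(8m_eE_1) = 4.27×10^-9 m = 4.27 nm.

L = 4.27 nm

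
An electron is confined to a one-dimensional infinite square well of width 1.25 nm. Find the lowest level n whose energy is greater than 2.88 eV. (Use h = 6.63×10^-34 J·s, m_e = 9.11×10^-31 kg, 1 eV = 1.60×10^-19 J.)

n = 4

E_1 = h²/(8m_eL²) = 3.860×10^-20 J = 0.2413 eV.
Need n² > 2.88/0.2413 = 11.94, i.e. n > 3.455.
The smallest integer satisfying this is n = 4.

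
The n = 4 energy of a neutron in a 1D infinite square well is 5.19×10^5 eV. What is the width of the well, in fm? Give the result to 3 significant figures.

L = 79.4 fm

From E_n = n²h²/(8m_nL²), L = n·h/√(8m_nE_n).
E_4 = 5.19×10^5 eV = 8.314×10^-14 J, so L = 4·6.626×10^-34/√(8·1.675×10^-27·8.314×10^-14) = 7.94×10^-14 m = 79.4 fm.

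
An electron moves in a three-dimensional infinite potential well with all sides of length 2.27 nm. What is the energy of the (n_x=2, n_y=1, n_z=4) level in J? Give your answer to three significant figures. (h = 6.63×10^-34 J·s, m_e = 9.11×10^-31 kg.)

For a 3D rectangular well E = (h²/8m_e)·Σ n_i²/L_i² = (6.63×10^-34)²/(8·9.11×10^-31) · [2²/(2.27 nm)² + 1²/(2.27 nm)² + 4²/(2.27 nm)²].
Evaluating gives E = 2.46×10^-19 J.

E = 2.46×10^-19 J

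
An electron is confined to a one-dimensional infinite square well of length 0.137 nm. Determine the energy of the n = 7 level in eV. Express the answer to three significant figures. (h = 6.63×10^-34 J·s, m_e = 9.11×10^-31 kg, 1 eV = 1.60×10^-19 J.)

For an infinite well E_n = n²h²/(8m_eL²), so E_1 = h²/(8m_eL²) = (6.63×10^-34)²/(8·9.11×10^-31·(1.37×10^-10 m)²) = 3.213×10^-18 J.
Then E_7 = 7²·E_1 = 49·3.213×10^-18 J = 1.574×10^-16 J.
Converting, E_7 = 1.574×10^-16 J / (1.60×10^-19 J/eV) = 984 eV.

E_7 = 984 eV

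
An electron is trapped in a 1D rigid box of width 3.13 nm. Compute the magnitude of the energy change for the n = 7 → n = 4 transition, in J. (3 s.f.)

E_1 = h²/(8m_eL²) = 6.150×10^-21 J.
|ΔE| = |7² − 4²|·E_1 = 33·6.150×10^-21 J = 2.03×10^-19 J.

|ΔE| = 2.03×10^-19 J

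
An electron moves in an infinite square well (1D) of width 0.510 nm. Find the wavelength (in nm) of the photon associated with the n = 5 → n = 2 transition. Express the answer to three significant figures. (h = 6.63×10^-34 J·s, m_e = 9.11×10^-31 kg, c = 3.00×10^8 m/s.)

E_1 = h²/(8m_eL²) = 2.319×10^-19 J, so ΔE = (5² − 2²)E_1 = 4.870×10^-18 J.
λ = hc/ΔE = (6.63×10^-34·3.00×10^8)/4.870×10^-18 = 4.08×10^-8 m = 40.8 nm.

λ = 40.8 nm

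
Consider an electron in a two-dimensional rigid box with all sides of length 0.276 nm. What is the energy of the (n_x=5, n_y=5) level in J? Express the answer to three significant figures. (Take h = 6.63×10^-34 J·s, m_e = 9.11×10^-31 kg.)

For a 2D rectangular well E = (h²/8m_e)·Σ n_i²/L_i² = (6.63×10^-34)²/(8·9.11×10^-31) · [5²/(0.276 nm)² + 5²/(0.276 nm)²].
Evaluating gives E = 3.96×10^-17 J.

E = 3.96×10^-17 J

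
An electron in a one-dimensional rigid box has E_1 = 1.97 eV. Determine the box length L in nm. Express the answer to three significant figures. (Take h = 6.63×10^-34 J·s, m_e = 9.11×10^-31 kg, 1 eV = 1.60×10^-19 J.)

From E_n = n²h²/(8m_eL²), L = n·h/√(8m_eE_n).
E_1 = 1.97 eV = 3.152×10^-19 J, so L = 1·6.63×10^-34/√(8·9.11×10^-31·3.152×10^-19) = 4.37×10^-10 m = 0.437 nm.

L = 0.437 nm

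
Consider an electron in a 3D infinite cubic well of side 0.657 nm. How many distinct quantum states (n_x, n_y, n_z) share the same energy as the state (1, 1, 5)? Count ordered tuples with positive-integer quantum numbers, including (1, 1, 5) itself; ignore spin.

The level has n_x² + n_y² + n_z² = 27. The ordered positive-integer solutions are (1, 1, 5), (1, 5, 1), (3, 3, 3), (5, 1, 1).
That gives 4 states.

degeneracy = 4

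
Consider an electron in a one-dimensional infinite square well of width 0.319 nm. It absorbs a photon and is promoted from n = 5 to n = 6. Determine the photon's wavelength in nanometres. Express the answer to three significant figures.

E_1 = h²/(8m_eL²) = 5.921×10^-19 J, so ΔE = (6² − 5²)E_1 = 6.513×10^-18 J.
λ = hc/ΔE = (6.626×10^-34·2.998×10^8)/6.513×10^-18 = 3.05×10^-8 m = 30.5 nm.

λ = 30.5 nm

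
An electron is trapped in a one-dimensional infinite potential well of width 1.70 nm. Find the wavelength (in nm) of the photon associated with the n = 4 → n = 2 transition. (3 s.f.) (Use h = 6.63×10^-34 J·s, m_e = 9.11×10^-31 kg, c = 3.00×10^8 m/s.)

E_1 = h²/(8m_eL²) = 2.087×10^-20 J, so ΔE = (4² − 2²)E_1 = 2.504×10^-19 J.
λ = hc/ΔE = (6.63×10^-34·3.00×10^8)/2.504×10^-19 = 7.94×10^-7 m = 794 nm.

λ = 794 nm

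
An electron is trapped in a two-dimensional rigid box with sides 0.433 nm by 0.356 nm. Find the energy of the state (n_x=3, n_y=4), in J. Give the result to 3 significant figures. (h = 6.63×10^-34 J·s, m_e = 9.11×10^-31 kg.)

E = 1.05×10^-17 J

For a 2D rectangular well E = (h²/8m_e)·Σ n_i²/L_i² = (6.63×10^-34)²/(8·9.11×10^-31) · [3²/(0.433 nm)² + 4²/(0.356 nm)²].
Evaluating gives E = 1.05×10^-17 J.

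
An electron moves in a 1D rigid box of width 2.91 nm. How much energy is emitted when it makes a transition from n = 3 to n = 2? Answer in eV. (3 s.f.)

|ΔE| = 0.222 eV

E_1 = h²/(8m_eL²) = 7.115×10^-21 J.
|ΔE| = |3² − 2²|·E_1 = 5·7.115×10^-21 J = 3.558×10^-20 J = 0.222 eV.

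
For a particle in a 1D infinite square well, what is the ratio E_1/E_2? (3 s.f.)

E_n ∝ n², so E_1/E_2 = 1²/2² = 1/4 = 0.250.

0.250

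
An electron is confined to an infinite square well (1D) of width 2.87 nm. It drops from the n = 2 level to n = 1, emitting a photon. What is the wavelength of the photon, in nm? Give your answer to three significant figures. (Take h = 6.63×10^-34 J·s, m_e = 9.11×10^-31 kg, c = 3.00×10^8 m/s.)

E_1 = h²/(8m_eL²) = 7.322×10^-21 J, so ΔE = (2² − 1²)E_1 = 2.197×10^-20 J.
λ = hc/ΔE = (6.63×10^-34·3.00×10^8)/2.197×10^-20 = 9.05×10^-6 m = 9.05×10^3 nm.

λ = 9.05×10^3 nm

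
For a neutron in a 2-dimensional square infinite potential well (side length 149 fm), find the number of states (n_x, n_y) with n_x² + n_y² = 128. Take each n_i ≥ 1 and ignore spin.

The level has n_x² + n_y² = 128. The ordered positive-integer solutions are (8, 8).
That gives 1 state.

degeneracy = 1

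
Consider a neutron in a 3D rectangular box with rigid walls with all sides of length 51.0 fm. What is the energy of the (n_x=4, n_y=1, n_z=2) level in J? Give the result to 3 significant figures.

E = 2.65×10^-13 J

For a 3D rectangular well E = (h²/8m_n)·Σ n_i²/L_i² = (6.626×10^-34)²/(8·1.675×10^-27) · [4²/(51.0 fm)² + 1²/(51.0 fm)² + 2²/(51.0 fm)²].
Evaluating gives E = 2.65×10^-13 J.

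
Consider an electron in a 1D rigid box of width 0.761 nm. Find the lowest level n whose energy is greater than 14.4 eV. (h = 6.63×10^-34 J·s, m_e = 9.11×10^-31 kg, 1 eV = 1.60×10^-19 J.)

E_1 = h²/(8m_eL²) = 1.041×10^-19 J = 0.6506 eV.
Need n² > 14.4/0.6506 = 22.13, i.e. n > 4.704.
The smallest integer satisfying this is n = 5.

n = 5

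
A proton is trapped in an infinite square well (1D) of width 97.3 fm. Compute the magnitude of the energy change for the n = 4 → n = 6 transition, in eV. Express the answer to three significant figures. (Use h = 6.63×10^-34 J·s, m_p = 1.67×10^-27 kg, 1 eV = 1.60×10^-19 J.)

|ΔE| = 4.34×10^5 eV

E_1 = h²/(8m_pL²) = 3.475×10^-15 J.
|ΔE| = |4² − 6²|·E_1 = 20·3.475×10^-15 J = 6.950×10^-14 J = 4.34×10^5 eV.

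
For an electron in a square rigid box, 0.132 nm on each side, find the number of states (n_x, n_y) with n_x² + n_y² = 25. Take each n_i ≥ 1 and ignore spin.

degeneracy = 2

The level has n_x² + n_y² = 25. The ordered positive-integer solutions are (3, 4), (4, 3).
That gives 2 states.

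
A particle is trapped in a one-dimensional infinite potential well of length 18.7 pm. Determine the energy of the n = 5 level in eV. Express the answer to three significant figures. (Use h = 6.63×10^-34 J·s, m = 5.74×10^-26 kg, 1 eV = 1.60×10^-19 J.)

For an infinite well E_n = n²h²/(8mL²), so E_1 = h²/(8mL²) = (6.63×10^-34)²/(8·5.74×10^-26·(1.87×10^-11 m)²) = 2.737×10^-21 J.
Then E_5 = 5²·E_1 = 25·2.737×10^-21 J = 6.842×10^-20 J.
Converting, E_5 = 6.842×10^-20 J / (1.60×10^-19 J/eV) = 0.428 eV.

E_5 = 0.428 eV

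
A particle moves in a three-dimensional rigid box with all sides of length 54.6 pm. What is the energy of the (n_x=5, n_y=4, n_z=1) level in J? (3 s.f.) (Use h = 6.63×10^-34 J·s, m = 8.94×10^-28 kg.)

For a 3D rectangular well E = (h²/8m)·Σ n_i²/L_i² = (6.63×10^-34)²/(8·8.94×10^-28) · [5²/(54.6 pm)² + 4²/(54.6 pm)² + 1²/(54.6 pm)²].
Evaluating gives E = 8.66×10^-19 J.

E = 8.66×10^-19 J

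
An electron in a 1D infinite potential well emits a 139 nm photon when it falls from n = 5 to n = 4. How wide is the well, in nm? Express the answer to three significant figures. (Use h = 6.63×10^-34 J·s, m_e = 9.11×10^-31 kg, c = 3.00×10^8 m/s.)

L = 0.616 nm

The photon carries ΔE = hc/λ = 6.63×10^-34·3.00×10^8/1.39×10^-7 m = 1.431×10^-18 J.
Since ΔE = (5² − 4²)E_1, E_1 = 1.590×10^-19 J, and L = h/√(8m_eE_1) = 6.16×10^-10 m = 0.616 nm.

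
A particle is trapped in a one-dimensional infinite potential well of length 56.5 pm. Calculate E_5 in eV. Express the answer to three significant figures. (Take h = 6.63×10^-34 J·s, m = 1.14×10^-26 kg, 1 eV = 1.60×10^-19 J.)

E_5 = 0.236 eV

For an infinite well E_n = n²h²/(8mL²), so E_1 = h²/(8mL²) = (6.63×10^-34)²/(8·1.14×10^-26·(5.65×10^-11 m)²) = 1.510×10^-21 J.
Then E_5 = 5²·E_1 = 25·1.510×10^-21 J = 3.775×10^-20 J.
Converting, E_5 = 3.775×10^-20 J / (1.60×10^-19 J/eV) = 0.236 eV.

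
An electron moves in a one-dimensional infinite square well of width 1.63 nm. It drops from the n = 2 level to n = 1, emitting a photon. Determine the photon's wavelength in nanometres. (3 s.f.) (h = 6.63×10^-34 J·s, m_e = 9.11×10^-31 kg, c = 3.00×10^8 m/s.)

λ = 2.92×10^3 nm

E_1 = h²/(8m_eL²) = 2.270×10^-20 J, so ΔE = (2² − 1²)E_1 = 6.810×10^-20 J.
λ = hc/ΔE = (6.63×10^-34·3.00×10^8)/6.810×10^-20 = 2.92×10^-6 m = 2.92×10^3 nm.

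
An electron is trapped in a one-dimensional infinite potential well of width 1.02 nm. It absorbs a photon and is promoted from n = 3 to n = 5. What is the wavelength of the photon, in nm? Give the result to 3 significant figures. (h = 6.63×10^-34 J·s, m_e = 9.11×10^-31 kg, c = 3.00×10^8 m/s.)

E_1 = h²/(8m_eL²) = 5.797×10^-20 J, so ΔE = (5² − 3²)E_1 = 9.275×10^-19 J.
λ = hc/ΔE = (6.63×10^-34·3.00×10^8)/9.275×10^-19 = 2.14×10^-7 m = 214 nm.

λ = 214 nm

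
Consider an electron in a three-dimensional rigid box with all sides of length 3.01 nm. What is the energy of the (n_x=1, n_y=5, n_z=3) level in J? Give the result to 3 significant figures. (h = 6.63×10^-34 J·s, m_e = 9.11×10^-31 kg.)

For a 3D rectangular well E = (h²/8m_e)·Σ n_i²/L_i² = (6.63×10^-34)²/(8·9.11×10^-31) · [1²/(3.01 nm)² + 5²/(3.01 nm)² + 3²/(3.01 nm)²].
Evaluating gives E = 2.33×10^-19 J.

E = 2.33×10^-19 J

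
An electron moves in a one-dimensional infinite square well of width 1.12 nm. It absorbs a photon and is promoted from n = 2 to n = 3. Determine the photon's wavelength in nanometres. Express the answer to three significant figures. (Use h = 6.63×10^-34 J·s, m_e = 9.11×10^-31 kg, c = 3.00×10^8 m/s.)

E_1 = h²/(8m_eL²) = 4.808×10^-20 J, so ΔE = (3² − 2²)E_1 = 2.404×10^-19 J.
λ = hc/ΔE = (6.63×10^-34·3.00×10^8)/2.404×10^-19 = 8.27×10^-7 m = 827 nm.

λ = 827 nm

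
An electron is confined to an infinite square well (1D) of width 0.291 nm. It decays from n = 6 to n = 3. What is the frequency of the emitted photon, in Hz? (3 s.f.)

f = 2.90×10^16 Hz

E_1 = h²/(8m_eL²) = 7.115×10^-19 J and ΔE = (6² − 3²)E_1 = 1.921×10^-17 J.
f = ΔE/h = 1.921×10^-17/6.626×10^-34 = 2.90×10^16 Hz.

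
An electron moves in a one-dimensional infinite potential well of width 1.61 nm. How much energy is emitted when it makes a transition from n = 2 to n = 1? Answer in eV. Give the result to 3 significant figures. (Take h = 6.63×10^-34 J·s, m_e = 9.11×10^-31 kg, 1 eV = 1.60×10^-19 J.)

|ΔE| = 0.436 eV

E_1 = h²/(8m_eL²) = 2.327×10^-20 J.
|ΔE| = |2² − 1²|·E_1 = 3·2.327×10^-20 J = 6.981×10^-20 J = 0.436 eV.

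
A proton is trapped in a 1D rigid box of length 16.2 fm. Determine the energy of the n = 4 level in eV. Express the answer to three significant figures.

For an infinite well E_n = n²h²/(8m_pL²), so E_1 = h²/(8m_pL²) = (6.626×10^-34)²/(8·1.673×10^-27·(1.62×10^-14 m)²) = 1.250×10^-13 J.
Then E_4 = 4²·E_1 = 16·1.250×10^-13 J = 2.000×10^-12 J.
Converting, E_4 = 2.000×10^-12 J / (1.602×10^-19 J/eV) = 1.25×10^7 eV.

E_4 = 1.25×10^7 eV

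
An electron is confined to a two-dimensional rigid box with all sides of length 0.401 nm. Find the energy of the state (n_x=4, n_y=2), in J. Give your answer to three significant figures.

For a 2D rectangular well E = (h²/8m_e)·Σ n_i²/L_i² = (6.626×10^-34)²/(8·9.109×10^-31) · [4²/(0.401 nm)² + 2²/(0.401 nm)²].
Evaluating gives E = 7.49×10^-18 J.

E = 7.49×10^-18 J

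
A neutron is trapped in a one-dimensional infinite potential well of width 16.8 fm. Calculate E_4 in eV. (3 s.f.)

For an infinite well E_n = n²h²/(8m_nL²), so E_1 = h²/(8m_nL²) = (6.626×10^-34)²/(8·1.675×10^-27·(1.68×10^-14 m)²) = 1.161×10^-13 J.
Then E_4 = 4²·E_1 = 16·1.161×10^-13 J = 1.858×10^-12 J.
Converting, E_4 = 1.858×10^-12 J / (1.602×10^-19 J/eV) = 1.16×10^7 eV.

E_4 = 1.16×10^7 eV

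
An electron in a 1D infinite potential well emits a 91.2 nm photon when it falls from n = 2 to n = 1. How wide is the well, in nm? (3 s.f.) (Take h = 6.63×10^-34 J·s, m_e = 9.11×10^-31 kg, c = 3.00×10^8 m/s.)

L = 0.288 nm

The photon carries ΔE = hc/λ = 6.63×10^-34·3.00×10^8/9.12×10^-8 m = 2.181×10^-18 J.
Since ΔE = (2² − 1²)E_1, E_1 = 7.270×10^-19 J, and L = h/√(8m_eE_1) = 2.88×10^-10 m = 0.288 nm.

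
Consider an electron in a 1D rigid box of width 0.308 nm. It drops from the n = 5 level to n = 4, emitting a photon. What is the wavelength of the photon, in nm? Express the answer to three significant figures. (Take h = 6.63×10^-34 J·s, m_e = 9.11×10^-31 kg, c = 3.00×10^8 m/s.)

λ = 34.8 nm

E_1 = h²/(8m_eL²) = 6.358×10^-19 J, so ΔE = (5² − 4²)E_1 = 5.722×10^-18 J.
λ = hc/ΔE = (6.63×10^-34·3.00×10^8)/5.722×10^-18 = 3.48×10^-8 m = 34.8 nm.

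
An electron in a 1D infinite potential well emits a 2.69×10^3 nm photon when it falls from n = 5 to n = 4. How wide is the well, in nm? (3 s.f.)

L = 2.71 nm

The photon carries ΔE = hc/λ = 6.626×10^-34·2.998×10^8/2.69×10^-6 m = 7.385×10^-20 J.
Since ΔE = (5² − 4²)E_1, E_1 = 8.206×10^-21 J, and L = h/√(8m_eE_1) = 2.71×10^-9 m = 2.71 nm.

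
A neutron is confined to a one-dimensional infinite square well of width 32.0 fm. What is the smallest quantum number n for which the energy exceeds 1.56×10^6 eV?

n = 3

E_1 = h²/(8m_nL²) = 3.200×10^-14 J = 1.998×10^5 eV.
Need n² > 1.56×10^6/1.998×10^5 = 7.808, i.e. n > 2.794.
The smallest integer satisfying this is n = 3.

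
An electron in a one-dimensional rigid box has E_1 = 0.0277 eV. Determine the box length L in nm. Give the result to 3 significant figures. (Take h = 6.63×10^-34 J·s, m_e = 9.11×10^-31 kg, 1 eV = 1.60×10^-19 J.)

L = 3.69 nm

From E_n = n²h²/(8m_eL²), L = n·h/√(8m_eE_n).
E_1 = 0.0277 eV = 4.432×10^-21 J, so L = 1·6.63×10^-34/√(8·9.11×10^-31·4.432×10^-21) = 3.69×10^-9 m = 3.69 nm.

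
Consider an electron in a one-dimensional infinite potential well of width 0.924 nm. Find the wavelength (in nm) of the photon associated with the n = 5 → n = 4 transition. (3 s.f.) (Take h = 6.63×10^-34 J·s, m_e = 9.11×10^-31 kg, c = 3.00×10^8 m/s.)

E_1 = h²/(8m_eL²) = 7.064×10^-20 J, so ΔE = (5² − 4²)E_1 = 6.358×10^-19 J.
λ = hc/ΔE = (6.63×10^-34·3.00×10^8)/6.358×10^-19 = 3.13×10^-7 m = 313 nm.

λ = 313 nm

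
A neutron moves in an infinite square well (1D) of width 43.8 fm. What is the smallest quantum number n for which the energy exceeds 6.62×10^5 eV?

E_1 = h²/(8m_nL²) = 1.708×10^-14 J = 1.066×10^5 eV.
Need n² > 6.62×10^5/1.066×10^5 = 6.210, i.e. n > 2.492.
The smallest integer satisfying this is n = 3.

n = 3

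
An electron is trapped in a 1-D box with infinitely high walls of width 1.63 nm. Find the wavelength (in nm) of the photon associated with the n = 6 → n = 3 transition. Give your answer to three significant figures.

λ = 324 nm

E_1 = h²/(8m_eL²) = 2.268×10^-20 J, so ΔE = (6² − 3²)E_1 = 6.124×10^-19 J.
λ = hc/ΔE = (6.626×10^-34·2.998×10^8)/6.124×10^-19 = 3.24×10^-7 m = 324 nm.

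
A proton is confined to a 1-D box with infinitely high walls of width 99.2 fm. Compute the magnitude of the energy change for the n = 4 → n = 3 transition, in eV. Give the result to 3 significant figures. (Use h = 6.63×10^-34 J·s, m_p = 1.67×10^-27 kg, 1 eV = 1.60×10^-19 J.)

|ΔE| = 1.46×10^5 eV

E_1 = h²/(8m_pL²) = 3.343×10^-15 J.
|ΔE| = |4² − 3²|·E_1 = 7·3.343×10^-15 J = 2.340×10^-14 J = 1.46×10^5 eV.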